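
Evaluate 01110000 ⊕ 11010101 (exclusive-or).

XOR: 1 when bits differ
  01110000
^ 11010101
----------
  10100101
Decimal: 112 ^ 213 = 165



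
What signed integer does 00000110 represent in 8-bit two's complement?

Binary: 00000110
Sign bit: 0 (non-negative)
Read directly as an unsigned value:
00000110 = 4 + 2 = 6
Value: 6



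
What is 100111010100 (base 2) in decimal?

Sum of powers of 2 for each 1-bit:
2^2 + 2^4 + 2^6 + 2^7 + 2^8 + 2^11
= 4 + 16 + 64 + 128 + 256 + 2048
= 2516



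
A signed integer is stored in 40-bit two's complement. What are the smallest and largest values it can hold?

For 40-bit two's complement:
Minimum: -2^39 = -549755813888
Maximum: 2^39 - 1 = 549755813887



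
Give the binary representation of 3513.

Using repeated division by 2:
3513 ÷ 2 = 1756 remainder 1
1756 ÷ 2 = 878 remainder 0
878 ÷ 2 = 439 remainder 0
439 ÷ 2 = 219 remainder 1
219 ÷ 2 = 109 remainder 1
109 ÷ 2 = 54 remainder 1
54 ÷ 2 = 27 remainder 0
27 ÷ 2 = 13 remainder 1
13 ÷ 2 = 6 remainder 1
6 ÷ 2 = 3 remainder 0
3 ÷ 2 = 1 remainder 1
1 ÷ 2 = 0 remainder 1
Reading remainders bottom to top: 110110111001



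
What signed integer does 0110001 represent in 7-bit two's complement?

Binary: 0110001
Sign bit: 0 (non-negative)
Read directly as an unsigned value:
0110001 = 32 + 16 + 1 = 49
Value: 49



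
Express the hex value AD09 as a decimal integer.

Expand by place value (powers of 16):
Digit values: A = 10, D = 13
AD09 = 10 × 16^3 + 13 × 16^2 + 0 × 16^1 + 9 × 16^0
= 10 × 4096 + 13 × 256 + 0 × 16 + 9 × 1
= 40960 + 3328 + 0 + 9
= 44297



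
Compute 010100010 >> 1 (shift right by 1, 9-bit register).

Original: 010100010 (decimal 162)
Shift right by 1 position
Drop the 1 low bit; fill with zero on the left
Result: 001010001 (decimal 81)
Equivalent: 162 >> 1 = 162 ÷ 2^1 = 81



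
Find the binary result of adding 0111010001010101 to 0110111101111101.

Add column by column from the right: bit + bit + carry-in; write the sum mod 2, carry 1 when the sum is 2 or 3.
carry:  1111100011111010
        0111010001010101
+       0110111101111101
------------------------
       01110001111010010
(the carry out of the leftmost column, 0, becomes the leading bit)
Decimal check:
  0111010001010101 = 16384 + 8192 + 4096 + 1024 + 64 + 16 + 4 + 1 = 29781
  0110111101111101 = 16384 + 8192 + 2048 + 1024 + 512 + 256 + 64 + 32 + 16 + 8 + 4 + 1 = 28541
  29781 + 28541 = 58322, and 01110001111010010 = 32768 + 16384 + 8192 + 512 + 256 + 128 + 64 + 16 + 2 = 58322 ✓



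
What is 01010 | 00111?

OR: 1 when either bit is 1
  01010
| 00111
-------
  01111
Decimal: 10 | 7 = 15



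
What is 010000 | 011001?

OR: 1 when either bit is 1
  010000
| 011001
--------
  011001
Decimal: 16 | 25 = 25



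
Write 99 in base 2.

Using repeated division by 2:
99 ÷ 2 = 49 remainder 1
49 ÷ 2 = 24 remainder 1
24 ÷ 2 = 12 remainder 0
12 ÷ 2 = 6 remainder 0
6 ÷ 2 = 3 remainder 0
3 ÷ 2 = 1 remainder 1
1 ÷ 2 = 0 remainder 1
Reading remainders bottom to top: 1100011



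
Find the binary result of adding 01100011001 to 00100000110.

Add column by column from the right: bit + bit + carry-in; write the sum mod 2, carry 1 when the sum is 2 or 3.
carry:  11000000000
        01100011001
+       00100000110
-------------------
       010000011111
(the carry out of the leftmost column, 0, becomes the leading bit)
Decimal check:
  01100011001 = 512 + 256 + 16 + 8 + 1 = 793
  00100000110 = 256 + 4 + 2 = 262
  793 + 262 = 1055, and 010000011111 = 1024 + 16 + 8 + 4 + 2 + 1 = 1055 ✓



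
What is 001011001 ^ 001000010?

XOR: 1 when bits differ
  001011001
^ 001000010
-----------
  000011011
Decimal: 89 ^ 66 = 27



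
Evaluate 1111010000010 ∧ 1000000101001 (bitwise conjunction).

AND: 1 only when both bits are 1
  1111010000010
& 1000000101001
---------------
  1000000000000
Decimal: 7810 & 4137 = 4096



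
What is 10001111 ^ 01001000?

XOR: 1 when bits differ
  10001111
^ 01001000
----------
  11000111
Decimal: 143 ^ 72 = 199



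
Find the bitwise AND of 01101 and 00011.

AND: 1 only when both bits are 1
  01101
& 00011
-------
  00001
Decimal: 13 & 3 = 1



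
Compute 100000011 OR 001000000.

OR: 1 when either bit is 1
  100000011
| 001000000
-----------
  101000011
Decimal: 259 | 64 = 323



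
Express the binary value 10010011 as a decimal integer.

Sum of powers of 2 for each 1-bit:
2^0 + 2^1 + 2^4 + 2^7
= 1 + 2 + 16 + 128
= 147



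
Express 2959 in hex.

Using repeated division by 16 (digits 10–15 are A–F):
2959 ÷ 16 = 184 remainder 15 (F)
184 ÷ 16 = 11 remainder 8
11 ÷ 16 = 0 remainder 11 (B)
Reading remainders bottom to top: B8F



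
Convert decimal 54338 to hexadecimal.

Using repeated division by 16 (digits 10–15 are A–F):
54338 ÷ 16 = 3396 remainder 2
3396 ÷ 16 = 212 remainder 4
212 ÷ 16 = 13 remainder 4
13 ÷ 16 = 0 remainder 13 (D)
Reading remainders bottom to top: D442



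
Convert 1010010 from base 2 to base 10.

Sum of powers of 2 for each 1-bit:
2^1 + 2^4 + 2^6
= 2 + 16 + 64
= 82



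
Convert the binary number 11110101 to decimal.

Sum of powers of 2 for each 1-bit:
2^0 + 2^2 + 2^4 + 2^5 + 2^6 + 2^7
= 1 + 4 + 16 + 32 + 64 + 128
= 245



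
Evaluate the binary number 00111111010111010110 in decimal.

Sum of powers of 2 for each 1-bit:
2^1 + 2^2 + 2^4 + 2^6 + 2^7 + 2^8 + 2^10 + 2^12 + 2^13 + 2^14 + 2^15 + 2^16 + 2^17
= 2 + 4 + 16 + 64 + 128 + 256 + 1024 + 4096 + 8192 + 16384 + 32768 + 65536 + 131072
= 259542



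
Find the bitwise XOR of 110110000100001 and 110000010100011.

XOR: 1 when bits differ
  110110000100001
^ 110000010100011
-----------------
  000110010000010
Decimal: 27681 ^ 24739 = 3202



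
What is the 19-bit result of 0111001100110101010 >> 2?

Original: 0111001100110101010 (decimal 235946)
Shift right by 2 positions
Drop the 2 low bits; fill with zeros on the left
Result: 0001110011001101010 (decimal 58986)
Equivalent: 235946 >> 2 = 235946 ÷ 2^2 = 58986



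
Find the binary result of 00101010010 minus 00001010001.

Method 1 - Direct subtraction (column by column from the right: bit − bit − borrow-in; if negative, add 2 and borrow 1 from the next column):
borrow: 00000000010
        00101010010
-       00001010001
-------------------
        00100000001

Method 2 - Add two's complement:
Two's complement of 00001010001: invert → 11110101110, add 1 → 11110101111
  00101010010
+ 11110101111
-------------
 100100000001  (end carry out of the top bit = 1)
Discarding the end carry: 00100000001
Decimal check:
  00101010010 = 256 + 64 + 16 + 2 = 338
  00001010001 = 64 + 16 + 1 = 81
  338 - 81 = 257, and 00100000001 = 256 + 1 = 257 ✓



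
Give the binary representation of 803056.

Using repeated division by 2:
803056 ÷ 2 = 401528 remainder 0
401528 ÷ 2 = 200764 remainder 0
200764 ÷ 2 = 100382 remainder 0
100382 ÷ 2 = 50191 remainder 0
50191 ÷ 2 = 25095 remainder 1
25095 ÷ 2 = 12547 remainder 1
12547 ÷ 2 = 6273 remainder 1
6273 ÷ 2 = 3136 remainder 1
3136 ÷ 2 = 1568 remainder 0
1568 ÷ 2 = 784 remainder 0
784 ÷ 2 = 392 remainder 0
392 ÷ 2 = 196 remainder 0
196 ÷ 2 = 98 remainder 0
98 ÷ 2 = 49 remainder 0
49 ÷ 2 = 24 remainder 1
24 ÷ 2 = 12 remainder 0
12 ÷ 2 = 6 remainder 0
6 ÷ 2 = 3 remainder 0
3 ÷ 2 = 1 remainder 1
1 ÷ 2 = 0 remainder 1
Reading remainders bottom to top: 11000100000011110000



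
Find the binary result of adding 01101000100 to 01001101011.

Add column by column from the right: bit + bit + carry-in; write the sum mod 2, carry 1 when the sum is 2 or 3.
carry:  10010000000
        01101000100
+       01001101011
-------------------
       010110101111
(the carry out of the leftmost column, 0, becomes the leading bit)
Decimal check:
  01101000100 = 512 + 256 + 64 + 4 = 836
  01001101011 = 512 + 64 + 32 + 8 + 2 + 1 = 619
  836 + 619 = 1455, and 010110101111 = 1024 + 256 + 128 + 32 + 8 + 4 + 2 + 1 = 1455 ✓



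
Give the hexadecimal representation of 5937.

Using repeated division by 16 (digits 10–15 are A–F):
5937 ÷ 16 = 371 remainder 1
371 ÷ 16 = 23 remainder 3
23 ÷ 16 = 1 remainder 7
1 ÷ 16 = 0 remainder 1
Reading remainders bottom to top: 1731



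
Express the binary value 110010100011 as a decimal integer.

Sum of powers of 2 for each 1-bit:
2^0 + 2^1 + 2^5 + 2^7 + 2^10 + 2^11
= 1 + 2 + 32 + 128 + 1024 + 2048
= 3235



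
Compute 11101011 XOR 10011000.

XOR: 1 when bits differ
  11101011
^ 10011000
----------
  01110011
Decimal: 235 ^ 152 = 115



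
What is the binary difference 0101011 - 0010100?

Method 1 - Direct subtraction (column by column from the right: bit − bit − borrow-in; if negative, add 2 and borrow 1 from the next column):
borrow: 0101000
        0101011
-       0010100
---------------
        0010111

Method 2 - Add two's complement:
Two's complement of 0010100: invert → 1101011, add 1 → 1101100
  0101011
+ 1101100
---------
 10010111  (end carry out of the top bit = 1)
Discarding the end carry: 0010111
Decimal check:
  0101011 = 32 + 8 + 2 + 1 = 43
  0010100 = 16 + 4 = 20
  43 - 20 = 23, and 0010111 = 16 + 4 + 2 + 1 = 23 ✓



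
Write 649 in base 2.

Using repeated division by 2:
649 ÷ 2 = 324 remainder 1
324 ÷ 2 = 162 remainder 0
162 ÷ 2 = 81 remainder 0
81 ÷ 2 = 40 remainder 1
40 ÷ 2 = 20 remainder 0
20 ÷ 2 = 10 remainder 0
10 ÷ 2 = 5 remainder 0
5 ÷ 2 = 2 remainder 1
2 ÷ 2 = 1 remainder 0
1 ÷ 2 = 0 remainder 1
Reading remainders bottom to top: 1010001001



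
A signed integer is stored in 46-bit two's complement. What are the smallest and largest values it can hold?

For 46-bit two's complement:
Minimum: -2^45 = -35184372088832
Maximum: 2^45 - 1 = 35184372088831



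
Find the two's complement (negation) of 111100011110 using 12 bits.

Original (sign bit 1, negative): 111100011110
Step 1 - Invert all bits: 000011100001
Step 2 - Add 1: 000011100010
Verification: 111100011110 + 000011100010 = 1000000000000; discarding the end carry (carry out of the top bit) leaves the 12-bit value 000000000000, as required for x + (-x)



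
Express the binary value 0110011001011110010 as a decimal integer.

Sum of powers of 2 for each 1-bit:
2^1 + 2^4 + 2^5 + 2^6 + 2^7 + 2^9 + 2^12 + 2^13 + 2^16 + 2^17
= 2 + 16 + 32 + 64 + 128 + 512 + 4096 + 8192 + 65536 + 131072
= 209650



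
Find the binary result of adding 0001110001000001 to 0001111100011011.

Add column by column from the right: bit + bit + carry-in; write the sum mod 2, carry 1 when the sum is 2 or 3.
carry:  0011100000000110
        0001110001000001
+       0001111100011011
------------------------
       00011101101011100
(the carry out of the leftmost column, 0, becomes the leading bit)
Decimal check:
  0001110001000001 = 4096 + 2048 + 1024 + 64 + 1 = 7233
  0001111100011011 = 4096 + 2048 + 1024 + 512 + 256 + 16 + 8 + 2 + 1 = 7963
  7233 + 7963 = 15196, and 00011101101011100 = 8192 + 4096 + 2048 + 512 + 256 + 64 + 16 + 8 + 4 = 15196 ✓



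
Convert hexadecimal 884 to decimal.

Expand by place value (powers of 16):
884 = 8 × 16^2 + 8 × 16^1 + 4 × 16^0
= 8 × 256 + 8 × 16 + 4 × 1
= 2048 + 128 + 4
= 2180



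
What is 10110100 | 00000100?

OR: 1 when either bit is 1
  10110100
| 00000100
----------
  10110100
Decimal: 180 | 4 = 180



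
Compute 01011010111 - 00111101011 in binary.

Method 1 - Direct subtraction (column by column from the right: bit − bit − borrow-in; if negative, add 2 and borrow 1 from the next column):
borrow: 01111010000
        01011010111
-       00111101011
-------------------
        00011101100

Method 2 - Add two's complement:
Two's complement of 00111101011: invert → 11000010100, add 1 → 11000010101
  01011010111
+ 11000010101
-------------
 100011101100  (end carry out of the top bit = 1)
Discarding the end carry: 00011101100
Decimal check:
  01011010111 = 512 + 128 + 64 + 16 + 4 + 2 + 1 = 727
  00111101011 = 256 + 128 + 64 + 32 + 8 + 2 + 1 = 491
  727 - 491 = 236, and 00011101100 = 128 + 64 + 32 + 8 + 4 = 236 ✓



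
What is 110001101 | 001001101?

OR: 1 when either bit is 1
  110001101
| 001001101
-----------
  111001101
Decimal: 397 | 77 = 461



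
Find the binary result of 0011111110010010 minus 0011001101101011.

Method 1 - Direct subtraction (column by column from the right: bit − bit − borrow-in; if negative, add 2 and borrow 1 from the next column):
borrow: 0000000011011110
        0011111110010010
-       0011001101101011
------------------------
        0000110000100111

Method 2 - Add two's complement:
Two's complement of 0011001101101011: invert → 1100110010010100, add 1 → 1100110010010101
  0011111110010010
+ 1100110010010101
------------------
 10000110000100111  (end carry out of the top bit = 1)
Discarding the end carry: 0000110000100111
Decimal check:
  0011111110010010 = 8192 + 4096 + 2048 + 1024 + 512 + 256 + 128 + 16 + 2 = 16274
  0011001101101011 = 8192 + 4096 + 512 + 256 + 64 + 32 + 8 + 2 + 1 = 13163
  16274 - 13163 = 3111, and 0000110000100111 = 2048 + 1024 + 32 + 4 + 2 + 1 = 3111 ✓



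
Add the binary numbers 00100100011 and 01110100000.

Add column by column from the right: bit + bit + carry-in; write the sum mod 2, carry 1 when the sum is 2 or 3.
carry:  11001000000
        00100100011
+       01110100000
-------------------
       010011000011
(the carry out of the leftmost column, 0, becomes the leading bit)
Decimal check:
  00100100011 = 256 + 32 + 2 + 1 = 291
  01110100000 = 512 + 256 + 128 + 32 = 928
  291 + 928 = 1219, and 010011000011 = 1024 + 128 + 64 + 2 + 1 = 1219 ✓



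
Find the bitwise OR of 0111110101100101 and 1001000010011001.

OR: 1 when either bit is 1
  0111110101100101
| 1001000010011001
------------------
  1111110111111101
Decimal: 32101 | 37017 = 65021



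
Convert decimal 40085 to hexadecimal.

Using repeated division by 16 (digits 10–15 are A–F):
40085 ÷ 16 = 2505 remainder 5
2505 ÷ 16 = 156 remainder 9
156 ÷ 16 = 9 remainder 12 (C)
9 ÷ 16 = 0 remainder 9
Reading remainders bottom to top: 9C95



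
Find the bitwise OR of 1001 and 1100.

OR: 1 when either bit is 1
  1001
| 1100
------
  1101
Decimal: 9 | 12 = 13



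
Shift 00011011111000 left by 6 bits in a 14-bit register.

Original: 00011011111000 (decimal 1784)
Shift left by 6 positions
Append 6 zeros on the right and drop the 6 high bits that overflow the 14-bit width
Result: 11111000000000 (decimal 15872)
Equivalent: 1784 << 6 = 1784 × 2^6 = 114176, truncated to 14 bits = 15872



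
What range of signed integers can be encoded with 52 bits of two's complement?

For 52-bit two's complement:
Minimum: -2^51 = -2251799813685248
Maximum: 2^51 - 1 = 2251799813685247



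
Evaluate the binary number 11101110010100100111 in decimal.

Sum of powers of 2 for each 1-bit:
2^0 + 2^1 + 2^2 + 2^5 + 2^8 + 2^10 + 2^13 + 2^14 + 2^15 + 2^17 + 2^18 + 2^19
= 1 + 2 + 4 + 32 + 256 + 1024 + 8192 + 16384 + 32768 + 131072 + 262144 + 524288
= 976167



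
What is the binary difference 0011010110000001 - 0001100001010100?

Method 1 - Direct subtraction (column by column from the right: bit − bit − borrow-in; if negative, add 2 and borrow 1 from the next column):
borrow: 0011000011111000
        0011010110000001
-       0001100001010100
------------------------
        0001110100101101

Method 2 - Add two's complement:
Two's complement of 0001100001010100: invert → 1110011110101011, add 1 → 1110011110101100
  0011010110000001
+ 1110011110101100
------------------
 10001110100101101  (end carry out of the top bit = 1)
Discarding the end carry: 0001110100101101
Decimal check:
  0011010110000001 = 8192 + 4096 + 1024 + 256 + 128 + 1 = 13697
  0001100001010100 = 4096 + 2048 + 64 + 16 + 4 = 6228
  13697 - 6228 = 7469, and 0001110100101101 = 4096 + 2048 + 1024 + 256 + 32 + 8 + 4 + 1 = 7469 ✓



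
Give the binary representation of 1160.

Using repeated division by 2:
1160 ÷ 2 = 580 remainder 0
580 ÷ 2 = 290 remainder 0
290 ÷ 2 = 145 remainder 0
145 ÷ 2 = 72 remainder 1
72 ÷ 2 = 36 remainder 0
36 ÷ 2 = 18 remainder 0
18 ÷ 2 = 9 remainder 0
9 ÷ 2 = 4 remainder 1
4 ÷ 2 = 2 remainder 0
2 ÷ 2 = 1 remainder 0
1 ÷ 2 = 0 remainder 1
Reading remainders bottom to top: 10010001000



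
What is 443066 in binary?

Using repeated division by 2:
443066 ÷ 2 = 221533 remainder 0
221533 ÷ 2 = 110766 remainder 1
110766 ÷ 2 = 55383 remainder 0
55383 ÷ 2 = 27691 remainder 1
27691 ÷ 2 = 13845 remainder 1
13845 ÷ 2 = 6922 remainder 1
6922 ÷ 2 = 3461 remainder 0
3461 ÷ 2 = 1730 remainder 1
1730 ÷ 2 = 865 remainder 0
865 ÷ 2 = 432 remainder 1
432 ÷ 2 = 216 remainder 0
216 ÷ 2 = 108 remainder 0
108 ÷ 2 = 54 remainder 0
54 ÷ 2 = 27 remainder 0
27 ÷ 2 = 13 remainder 1
13 ÷ 2 = 6 remainder 1
6 ÷ 2 = 3 remainder 0
3 ÷ 2 = 1 remainder 1
1 ÷ 2 = 0 remainder 1
Reading remainders bottom to top: 1101100001010111010



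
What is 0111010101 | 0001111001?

OR: 1 when either bit is 1
  0111010101
| 0001111001
------------
  0111111101
Decimal: 469 | 121 = 509



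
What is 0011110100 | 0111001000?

OR: 1 when either bit is 1
  0011110100
| 0111001000
------------
  0111111100
Decimal: 244 | 456 = 508



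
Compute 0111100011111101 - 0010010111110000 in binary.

Method 1 - Direct subtraction (column by column from the right: bit − bit − borrow-in; if negative, add 2 and borrow 1 from the next column):
borrow: 0000111000000000
        0111100011111101
-       0010010111110000
------------------------
        0101001100001101

Method 2 - Add two's complement:
Two's complement of 0010010111110000: invert → 1101101000001111, add 1 → 1101101000010000
  0111100011111101
+ 1101101000010000
------------------
 10101001100001101  (end carry out of the top bit = 1)
Discarding the end carry: 0101001100001101
Decimal check:
  0111100011111101 = 16384 + 8192 + 4096 + 2048 + 128 + 64 + 32 + 16 + 8 + 4 + 1 = 30973
  0010010111110000 = 8192 + 1024 + 256 + 128 + 64 + 32 + 16 = 9712
  30973 - 9712 = 21261, and 0101001100001101 = 16384 + 4096 + 512 + 256 + 8 + 4 + 1 = 21261 ✓



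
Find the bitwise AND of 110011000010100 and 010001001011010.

AND: 1 only when both bits are 1
  110011000010100
& 010001001011010
-----------------
  010001000010000
Decimal: 26132 & 8794 = 8720



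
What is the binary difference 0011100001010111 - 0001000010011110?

Method 1 - Direct subtraction (column by column from the right: bit − bit − borrow-in; if negative, add 2 and borrow 1 from the next column):
borrow: 0000111101110000
        0011100001010111
-       0001000010011110
------------------------
        0010011110111001

Method 2 - Add two's complement:
Two's complement of 0001000010011110: invert → 1110111101100001, add 1 → 1110111101100010
  0011100001010111
+ 1110111101100010
------------------
 10010011110111001  (end carry out of the top bit = 1)
Discarding the end carry: 0010011110111001
Decimal check:
  0011100001010111 = 8192 + 4096 + 2048 + 64 + 16 + 4 + 2 + 1 = 14423
  0001000010011110 = 4096 + 128 + 16 + 8 + 4 + 2 = 4254
  14423 - 4254 = 10169, and 0010011110111001 = 8192 + 1024 + 512 + 256 + 128 + 32 + 16 + 8 + 1 = 10169 ✓



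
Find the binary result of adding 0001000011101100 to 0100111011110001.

Add column by column from the right: bit + bit + carry-in; write the sum mod 2, carry 1 when the sum is 2 or 3.
carry:  0000000111000000
        0001000011101100
+       0100111011110001
------------------------
       00101111111011101
(the carry out of the leftmost column, 0, becomes the leading bit)
Decimal check:
  0001000011101100 = 4096 + 128 + 64 + 32 + 8 + 4 = 4332
  0100111011110001 = 16384 + 2048 + 1024 + 512 + 128 + 64 + 32 + 16 + 1 = 20209
  4332 + 20209 = 24541, and 00101111111011101 = 16384 + 4096 + 2048 + 1024 + 512 + 256 + 128 + 64 + 16 + 8 + 4 + 1 = 24541 ✓



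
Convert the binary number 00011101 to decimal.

Sum of powers of 2 for each 1-bit:
2^0 + 2^2 + 2^3 + 2^4
= 1 + 4 + 8 + 16
= 29



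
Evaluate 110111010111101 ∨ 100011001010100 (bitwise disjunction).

OR: 1 when either bit is 1
  110111010111101
| 100011001010100
-----------------
  110111011111101
Decimal: 28349 | 18004 = 28413



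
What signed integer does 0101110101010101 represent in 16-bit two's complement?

Binary: 0101110101010101
Sign bit: 0 (non-negative)
Read directly as an unsigned value:
0101110101010101 = 16384 + 4096 + 2048 + 1024 + 256 + 64 + 16 + 4 + 1 = 23893
Value: 23893



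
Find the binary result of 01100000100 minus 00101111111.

Method 1 - Direct subtraction (column by column from the right: bit − bit − borrow-in; if negative, add 2 and borrow 1 from the next column):
borrow: 01111111110
        01100000100
-       00101111111
-------------------
        00110000101

Method 2 - Add two's complement:
Two's complement of 00101111111: invert → 11010000000, add 1 → 11010000001
  01100000100
+ 11010000001
-------------
 100110000101  (end carry out of the top bit = 1)
Discarding the end carry: 00110000101
Decimal check:
  01100000100 = 512 + 256 + 4 = 772
  00101111111 = 256 + 64 + 32 + 16 + 8 + 4 + 2 + 1 = 383
  772 - 383 = 389, and 00110000101 = 256 + 128 + 4 + 1 = 389 ✓



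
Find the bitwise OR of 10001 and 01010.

OR: 1 when either bit is 1
  10001
| 01010
-------
  11011
Decimal: 17 | 10 = 27



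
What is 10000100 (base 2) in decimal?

Sum of powers of 2 for each 1-bit:
2^2 + 2^7
= 4 + 128
= 132



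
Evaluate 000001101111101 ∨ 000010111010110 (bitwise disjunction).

OR: 1 when either bit is 1
  000001101111101
| 000010111010110
-----------------
  000011111111111
Decimal: 893 | 1494 = 2047



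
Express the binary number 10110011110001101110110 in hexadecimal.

Group into 4-bit nibbles from right:
  0101 = 5
  1001 = 9
  1110 = E
  0011 = 3
  0111 = 7
  0110 = 6
Result: 59E376



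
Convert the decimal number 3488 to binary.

Using repeated division by 2:
3488 ÷ 2 = 1744 remainder 0
1744 ÷ 2 = 872 remainder 0
872 ÷ 2 = 436 remainder 0
436 ÷ 2 = 218 remainder 0
218 ÷ 2 = 109 remainder 0
109 ÷ 2 = 54 remainder 1
54 ÷ 2 = 27 remainder 0
27 ÷ 2 = 13 remainder 1
13 ÷ 2 = 6 remainder 1
6 ÷ 2 = 3 remainder 0
3 ÷ 2 = 1 remainder 1
1 ÷ 2 = 0 remainder 1
Reading remainders bottom to top: 110110100000



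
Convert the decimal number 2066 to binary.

Using repeated division by 2:
2066 ÷ 2 = 1033 remainder 0
1033 ÷ 2 = 516 remainder 1
516 ÷ 2 = 258 remainder 0
258 ÷ 2 = 129 remainder 0
129 ÷ 2 = 64 remainder 1
64 ÷ 2 = 32 remainder 0
32 ÷ 2 = 16 remainder 0
16 ÷ 2 = 8 remainder 0
8 ÷ 2 = 4 remainder 0
4 ÷ 2 = 2 remainder 0
2 ÷ 2 = 1 remainder 0
1 ÷ 2 = 0 remainder 1
Reading remainders bottom to top: 100000010010



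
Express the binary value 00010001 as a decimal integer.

Sum of powers of 2 for each 1-bit:
2^0 + 2^4
= 1 + 16
= 17



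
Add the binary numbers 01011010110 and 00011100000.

Add column by column from the right: bit + bit + carry-in; write the sum mod 2, carry 1 when the sum is 2 or 3.
carry:  00110000000
        01011010110
+       00011100000
-------------------
       001110110110
(the carry out of the leftmost column, 0, becomes the leading bit)
Decimal check:
  01011010110 = 512 + 128 + 64 + 16 + 4 + 2 = 726
  00011100000 = 128 + 64 + 32 = 224
  726 + 224 = 950, and 001110110110 = 512 + 256 + 128 + 32 + 16 + 4 + 2 = 950 ✓



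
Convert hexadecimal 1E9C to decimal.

Expand by place value (powers of 16):
Digit values: E = 14, C = 12
1E9C = 1 × 16^3 + 14 × 16^2 + 9 × 16^1 + 12 × 16^0
= 1 × 4096 + 14 × 256 + 9 × 16 + 12 × 1
= 4096 + 3584 + 144 + 12
= 7836



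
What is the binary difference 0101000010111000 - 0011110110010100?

Method 1 - Direct subtraction (column by column from the right: bit − bit − borrow-in; if negative, add 2 and borrow 1 from the next column):
borrow: 0111111000001000
        0101000010111000
-       0011110110010100
------------------------
        0001001100100100

Method 2 - Add two's complement:
Two's complement of 0011110110010100: invert → 1100001001101011, add 1 → 1100001001101100
  0101000010111000
+ 1100001001101100
------------------
 10001001100100100  (end carry out of the top bit = 1)
Discarding the end carry: 0001001100100100
Decimal check:
  0101000010111000 = 16384 + 4096 + 128 + 32 + 16 + 8 = 20664
  0011110110010100 = 8192 + 4096 + 2048 + 1024 + 256 + 128 + 16 + 4 = 15764
  20664 - 15764 = 4900, and 0001001100100100 = 4096 + 512 + 256 + 32 + 4 = 4900 ✓



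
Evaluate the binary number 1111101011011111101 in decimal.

Sum of powers of 2 for each 1-bit:
2^0 + 2^2 + 2^3 + 2^4 + 2^5 + 2^6 + 2^7 + 2^9 + 2^10 + 2^12 + 2^14 + 2^15 + 2^16 + 2^17 + 2^18
= 1 + 4 + 8 + 16 + 32 + 64 + 128 + 512 + 1024 + 4096 + 16384 + 32768 + 65536 + 131072 + 262144
= 513789



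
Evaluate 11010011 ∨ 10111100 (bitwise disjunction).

OR: 1 when either bit is 1
  11010011
| 10111100
----------
  11111111
Decimal: 211 | 188 = 255



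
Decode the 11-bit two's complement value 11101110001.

Binary: 11101110001
Sign bit: 1 (negative)
Invert: 00010001110
Add 1:  00010001111
Magnitude: 00010001111 = 128 + 8 + 4 + 2 + 1 = 143
Value: -143



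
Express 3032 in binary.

Using repeated division by 2:
3032 ÷ 2 = 1516 remainder 0
1516 ÷ 2 = 758 remainder 0
758 ÷ 2 = 379 remainder 0
379 ÷ 2 = 189 remainder 1
189 ÷ 2 = 94 remainder 1
94 ÷ 2 = 47 remainder 0
47 ÷ 2 = 23 remainder 1
23 ÷ 2 = 11 remainder 1
11 ÷ 2 = 5 remainder 1
5 ÷ 2 = 2 remainder 1
2 ÷ 2 = 1 remainder 0
1 ÷ 2 = 0 remainder 1
Reading remainders bottom to top: 101111011000



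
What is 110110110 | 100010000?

OR: 1 when either bit is 1
  110110110
| 100010000
-----------
  110110110
Decimal: 438 | 272 = 438



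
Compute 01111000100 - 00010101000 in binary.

Method 1 - Direct subtraction (column by column from the right: bit − bit − borrow-in; if negative, add 2 and borrow 1 from the next column):
borrow: 00001110000
        01111000100
-       00010101000
-------------------
        01100011100

Method 2 - Add two's complement:
Two's complement of 00010101000: invert → 11101010111, add 1 → 11101011000
  01111000100
+ 11101011000
-------------
 101100011100  (end carry out of the top bit = 1)
Discarding the end carry: 01100011100
Decimal check:
  01111000100 = 512 + 256 + 128 + 64 + 4 = 964
  00010101000 = 128 + 32 + 8 = 168
  964 - 168 = 796, and 01100011100 = 512 + 256 + 16 + 8 + 4 = 796 ✓



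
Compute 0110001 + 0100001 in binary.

Add column by column from the right: bit + bit + carry-in; write the sum mod 2, carry 1 when the sum is 2 or 3.
carry:  1000010
        0110001
+       0100001
---------------
       01010010
(the carry out of the leftmost column, 0, becomes the leading bit)
Decimal check:
  0110001 = 32 + 16 + 1 = 49
  0100001 = 32 + 1 = 33
  49 + 33 = 82, and 01010010 = 64 + 16 + 2 = 82 ✓



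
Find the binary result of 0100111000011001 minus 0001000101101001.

Method 1 - Direct subtraction (column by column from the right: bit − bit − borrow-in; if negative, add 2 and borrow 1 from the next column):
borrow: 0110001111000000
        0100111000011001
-       0001000101101001
------------------------
        0011110010110000

Method 2 - Add two's complement:
Two's complement of 0001000101101001: invert → 1110111010010110, add 1 → 1110111010010111
  0100111000011001
+ 1110111010010111
------------------
 10011110010110000  (end carry out of the top bit = 1)
Discarding the end carry: 0011110010110000
Decimal check:
  0100111000011001 = 16384 + 2048 + 1024 + 512 + 16 + 8 + 1 = 19993
  0001000101101001 = 4096 + 256 + 64 + 32 + 8 + 1 = 4457
  19993 - 4457 = 15536, and 0011110010110000 = 8192 + 4096 + 2048 + 1024 + 128 + 32 + 16 = 15536 ✓



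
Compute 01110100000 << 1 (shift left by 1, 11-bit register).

Original: 01110100000 (decimal 928)
Shift left by 1 position
Append 1 zero on the right
Result: 11101000000 (decimal 1856)
Equivalent: 928 << 1 = 928 × 2^1 = 1856



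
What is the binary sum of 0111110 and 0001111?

Add column by column from the right: bit + bit + carry-in; write the sum mod 2, carry 1 when the sum is 2 or 3.
carry:  1111100
        0111110
+       0001111
---------------
       01001101
(the carry out of the leftmost column, 0, becomes the leading bit)
Decimal check:
  0111110 = 32 + 16 + 8 + 4 + 2 = 62
  0001111 = 8 + 4 + 2 + 1 = 15
  62 + 15 = 77, and 01001101 = 64 + 8 + 4 + 1 = 77 ✓



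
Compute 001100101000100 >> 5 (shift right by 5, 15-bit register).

Original: 001100101000100 (decimal 6468)
Shift right by 5 positions
Drop the 5 low bits; fill with zeros on the left
Result: 000000011001010 (decimal 202)
Equivalent: 6468 >> 5 = 6468 ÷ 2^5 = 202



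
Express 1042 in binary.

Using repeated division by 2:
1042 ÷ 2 = 521 remainder 0
521 ÷ 2 = 260 remainder 1
260 ÷ 2 = 130 remainder 0
130 ÷ 2 = 65 remainder 0
65 ÷ 2 = 32 remainder 1
32 ÷ 2 = 16 remainder 0
16 ÷ 2 = 8 remainder 0
8 ÷ 2 = 4 remainder 0
4 ÷ 2 = 2 remainder 0
2 ÷ 2 = 1 remainder 0
1 ÷ 2 = 0 remainder 1
Reading remainders bottom to top: 10000010010



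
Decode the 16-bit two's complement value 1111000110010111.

Binary: 1111000110010111
Sign bit: 1 (negative)
Invert: 0000111001101000
Add 1:  0000111001101001
Magnitude: 0000111001101001 = 2048 + 1024 + 512 + 64 + 32 + 8 + 1 = 3689
Value: -3689



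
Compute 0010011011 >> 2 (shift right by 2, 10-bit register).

Original: 0010011011 (decimal 155)
Shift right by 2 positions
Drop the 2 low bits; fill with zeros on the left
Result: 0000100110 (decimal 38)
Equivalent: 155 >> 2 = 155 ÷ 2^2 = 38



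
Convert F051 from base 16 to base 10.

Expand by place value (powers of 16):
Digit values: F = 15
F051 = 15 × 16^3 + 0 × 16^2 + 5 × 16^1 + 1 × 16^0
= 15 × 4096 + 0 × 256 + 5 × 16 + 1 × 1
= 61440 + 0 + 80 + 1
= 61521



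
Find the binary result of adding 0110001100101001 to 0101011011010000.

Add column by column from the right: bit + bit + carry-in; write the sum mod 2, carry 1 when the sum is 2 or 3.
carry:  1000110000000000
        0110001100101001
+       0101011011010000
------------------------
       01011100111111001
(the carry out of the leftmost column, 0, becomes the leading bit)
Decimal check:
  0110001100101001 = 16384 + 8192 + 512 + 256 + 32 + 8 + 1 = 25385
  0101011011010000 = 16384 + 4096 + 1024 + 512 + 128 + 64 + 16 = 22224
  25385 + 22224 = 47609, and 01011100111111001 = 32768 + 8192 + 4096 + 2048 + 256 + 128 + 64 + 32 + 16 + 8 + 1 = 47609 ✓



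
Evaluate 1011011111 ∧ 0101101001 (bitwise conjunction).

AND: 1 only when both bits are 1
  1011011111
& 0101101001
------------
  0001001001
Decimal: 735 & 361 = 73



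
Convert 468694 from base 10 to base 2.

Using repeated division by 2:
468694 ÷ 2 = 234347 remainder 0
234347 ÷ 2 = 117173 remainder 1
117173 ÷ 2 = 58586 remainder 1
58586 ÷ 2 = 29293 remainder 0
29293 ÷ 2 = 14646 remainder 1
14646 ÷ 2 = 7323 remainder 0
7323 ÷ 2 = 3661 remainder 1
3661 ÷ 2 = 1830 remainder 1
1830 ÷ 2 = 915 remainder 0
915 ÷ 2 = 457 remainder 1
457 ÷ 2 = 228 remainder 1
228 ÷ 2 = 114 remainder 0
114 ÷ 2 = 57 remainder 0
57 ÷ 2 = 28 remainder 1
28 ÷ 2 = 14 remainder 0
14 ÷ 2 = 7 remainder 0
7 ÷ 2 = 3 remainder 1
3 ÷ 2 = 1 remainder 1
1 ÷ 2 = 0 remainder 1
Reading remainders bottom to top: 1110010011011010110



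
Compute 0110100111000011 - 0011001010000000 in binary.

Method 1 - Direct subtraction (column by column from the right: bit − bit − borrow-in; if negative, add 2 and borrow 1 from the next column):
borrow: 0110110000000000
        0110100111000011
-       0011001010000000
------------------------
        0011011101000011

Method 2 - Add two's complement:
Two's complement of 0011001010000000: invert → 1100110101111111, add 1 → 1100110110000000
  0110100111000011
+ 1100110110000000
------------------
 10011011101000011  (end carry out of the top bit = 1)
Discarding the end carry: 0011011101000011
Decimal check:
  0110100111000011 = 16384 + 8192 + 2048 + 256 + 128 + 64 + 2 + 1 = 27075
  0011001010000000 = 8192 + 4096 + 512 + 128 = 12928
  27075 - 12928 = 14147, and 0011011101000011 = 8192 + 4096 + 1024 + 512 + 256 + 64 + 2 + 1 = 14147 ✓



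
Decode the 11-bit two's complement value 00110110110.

Binary: 00110110110
Sign bit: 0 (non-negative)
Read directly as an unsigned value:
00110110110 = 256 + 128 + 32 + 16 + 4 + 2 = 438
Value: 438



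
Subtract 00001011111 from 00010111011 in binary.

Method 1 - Direct subtraction (column by column from the right: bit − bit − borrow-in; if negative, add 2 and borrow 1 from the next column):
borrow: 00010111000
        00010111011
-       00001011111
-------------------
        00001011100

Method 2 - Add two's complement:
Two's complement of 00001011111: invert → 11110100000, add 1 → 11110100001
  00010111011
+ 11110100001
-------------
 100001011100  (end carry out of the top bit = 1)
Discarding the end carry: 00001011100
Decimal check:
  00010111011 = 128 + 32 + 16 + 8 + 2 + 1 = 187
  00001011111 = 64 + 16 + 8 + 4 + 2 + 1 = 95
  187 - 95 = 92, and 00001011100 = 64 + 16 + 8 + 4 = 92 ✓



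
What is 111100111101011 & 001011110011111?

AND: 1 only when both bits are 1
  111100111101011
& 001011110011111
-----------------
  001000110001011
Decimal: 31211 & 6047 = 4491



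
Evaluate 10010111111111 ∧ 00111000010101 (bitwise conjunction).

AND: 1 only when both bits are 1
  10010111111111
& 00111000010101
----------------
  00010000010101
Decimal: 9727 & 3605 = 1045



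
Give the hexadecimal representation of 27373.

Using repeated division by 16 (digits 10–15 are A–F):
27373 ÷ 16 = 1710 remainder 13 (D)
1710 ÷ 16 = 106 remainder 14 (E)
106 ÷ 16 = 6 remainder 10 (A)
6 ÷ 16 = 0 remainder 6
Reading remainders bottom to top: 6AED



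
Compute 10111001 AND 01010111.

AND: 1 only when both bits are 1
  10111001
& 01010111
----------
  00010001
Decimal: 185 & 87 = 17



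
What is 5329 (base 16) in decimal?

Expand by place value (powers of 16):
5329 = 5 × 16^3 + 3 × 16^2 + 2 × 16^1 + 9 × 16^0
= 5 × 4096 + 3 × 256 + 2 × 16 + 9 × 1
= 20480 + 768 + 32 + 9
= 21289



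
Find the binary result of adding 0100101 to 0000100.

Add column by column from the right: bit + bit + carry-in; write the sum mod 2, carry 1 when the sum is 2 or 3.
carry:  0001000
        0100101
+       0000100
---------------
       00101001
(the carry out of the leftmost column, 0, becomes the leading bit)
Decimal check:
  0100101 = 32 + 4 + 1 = 37
  0000100 = 4
  37 + 4 = 41, and 00101001 = 32 + 8 + 1 = 41 ✓



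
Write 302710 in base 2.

Using repeated division by 2:
302710 ÷ 2 = 151355 remainder 0
151355 ÷ 2 = 75677 remainder 1
75677 ÷ 2 = 37838 remainder 1
37838 ÷ 2 = 18919 remainder 0
18919 ÷ 2 = 9459 remainder 1
9459 ÷ 2 = 4729 remainder 1
4729 ÷ 2 = 2364 remainder 1
2364 ÷ 2 = 1182 remainder 0
1182 ÷ 2 = 591 remainder 0
591 ÷ 2 = 295 remainder 1
295 ÷ 2 = 147 remainder 1
147 ÷ 2 = 73 remainder 1
73 ÷ 2 = 36 remainder 1
36 ÷ 2 = 18 remainder 0
18 ÷ 2 = 9 remainder 0
9 ÷ 2 = 4 remainder 1
4 ÷ 2 = 2 remainder 0
2 ÷ 2 = 1 remainder 0
1 ÷ 2 = 0 remainder 1
Reading remainders bottom to top: 1001001111001110110



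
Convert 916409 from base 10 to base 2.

Using repeated division by 2:
916409 ÷ 2 = 458204 remainder 1
458204 ÷ 2 = 229102 remainder 0
229102 ÷ 2 = 114551 remainder 0
114551 ÷ 2 = 57275 remainder 1
57275 ÷ 2 = 28637 remainder 1
28637 ÷ 2 = 14318 remainder 1
14318 ÷ 2 = 7159 remainder 0
7159 ÷ 2 = 3579 remainder 1
3579 ÷ 2 = 1789 remainder 1
1789 ÷ 2 = 894 remainder 1
894 ÷ 2 = 447 remainder 0
447 ÷ 2 = 223 remainder 1
223 ÷ 2 = 111 remainder 1
111 ÷ 2 = 55 remainder 1
55 ÷ 2 = 27 remainder 1
27 ÷ 2 = 13 remainder 1
13 ÷ 2 = 6 remainder 1
6 ÷ 2 = 3 remainder 0
3 ÷ 2 = 1 remainder 1
1 ÷ 2 = 0 remainder 1
Reading remainders bottom to top: 11011111101110111001



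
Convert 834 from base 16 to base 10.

Expand by place value (powers of 16):
834 = 8 × 16^2 + 3 × 16^1 + 4 × 16^0
= 8 × 256 + 3 × 16 + 4 × 1
= 2048 + 48 + 4
= 2100



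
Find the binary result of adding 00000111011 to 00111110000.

Add column by column from the right: bit + bit + carry-in; write the sum mod 2, carry 1 when the sum is 2 or 3.
carry:  01111100000
        00000111011
+       00111110000
-------------------
       001000101011
(the carry out of the leftmost column, 0, becomes the leading bit)
Decimal check:
  00000111011 = 32 + 16 + 8 + 2 + 1 = 59
  00111110000 = 256 + 128 + 64 + 32 + 16 = 496
  59 + 496 = 555, and 001000101011 = 512 + 32 + 8 + 2 + 1 = 555 ✓



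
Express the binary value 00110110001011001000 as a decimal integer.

Sum of powers of 2 for each 1-bit:
2^3 + 2^6 + 2^7 + 2^9 + 2^13 + 2^14 + 2^16 + 2^17
= 8 + 64 + 128 + 512 + 8192 + 16384 + 65536 + 131072
= 221896



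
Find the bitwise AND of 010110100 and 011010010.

AND: 1 only when both bits are 1
  010110100
& 011010010
-----------
  010010000
Decimal: 180 & 210 = 144



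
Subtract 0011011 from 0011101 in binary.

Method 1 - Direct subtraction (column by column from the right: bit − bit − borrow-in; if negative, add 2 and borrow 1 from the next column):
borrow: 0000100
        0011101
-       0011011
---------------
        0000010

Method 2 - Add two's complement:
Two's complement of 0011011: invert → 1100100, add 1 → 1100101
  0011101
+ 1100101
---------
 10000010  (end carry out of the top bit = 1)
Discarding the end carry: 0000010
Decimal check:
  0011101 = 16 + 8 + 4 + 1 = 29
  0011011 = 16 + 8 + 2 + 1 = 27
  29 - 27 = 2, and 0000010 = 2 ✓



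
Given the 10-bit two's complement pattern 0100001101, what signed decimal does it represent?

Binary: 0100001101
Sign bit: 0 (non-negative)
Read directly as an unsigned value:
0100001101 = 256 + 8 + 4 + 1 = 269
Value: 269



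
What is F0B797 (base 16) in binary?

Convert each hex digit to 4 bits:
  F = 1111
  0 = 0000
  B = 1011
  7 = 0111
  9 = 1001
  7 = 0111
Concatenate: 111100001011011110010111



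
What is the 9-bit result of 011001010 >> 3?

Original: 011001010 (decimal 202)
Shift right by 3 positions
Drop the 3 low bits; fill with zeros on the left
Result: 000011001 (decimal 25)
Equivalent: 202 >> 3 = 202 ÷ 2^3 = 25



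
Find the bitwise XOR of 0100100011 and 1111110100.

XOR: 1 when bits differ
  0100100011
^ 1111110100
------------
  1011010111
Decimal: 291 ^ 1012 = 727



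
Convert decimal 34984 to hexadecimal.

Using repeated division by 16 (digits 10–15 are A–F):
34984 ÷ 16 = 2186 remainder 8
2186 ÷ 16 = 136 remainder 10 (A)
136 ÷ 16 = 8 remainder 8
8 ÷ 16 = 0 remainder 8
Reading remainders bottom to top: 88A8



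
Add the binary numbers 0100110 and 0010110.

Add column by column from the right: bit + bit + carry-in; write the sum mod 2, carry 1 when the sum is 2 or 3.
carry:  0001100
        0100110
+       0010110
---------------
       00111100
(the carry out of the leftmost column, 0, becomes the leading bit)
Decimal check:
  0100110 = 32 + 4 + 2 = 38
  0010110 = 16 + 4 + 2 = 22
  38 + 22 = 60, and 00111100 = 32 + 16 + 8 + 4 = 60 ✓



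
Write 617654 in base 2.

Using repeated division by 2:
617654 ÷ 2 = 308827 remainder 0
308827 ÷ 2 = 154413 remainder 1
154413 ÷ 2 = 77206 remainder 1
77206 ÷ 2 = 38603 remainder 0
38603 ÷ 2 = 19301 remainder 1
19301 ÷ 2 = 9650 remainder 1
9650 ÷ 2 = 4825 remainder 0
4825 ÷ 2 = 2412 remainder 1
2412 ÷ 2 = 1206 remainder 0
1206 ÷ 2 = 603 remainder 0
603 ÷ 2 = 301 remainder 1
301 ÷ 2 = 150 remainder 1
150 ÷ 2 = 75 remainder 0
75 ÷ 2 = 37 remainder 1
37 ÷ 2 = 18 remainder 1
18 ÷ 2 = 9 remainder 0
9 ÷ 2 = 4 remainder 1
4 ÷ 2 = 2 remainder 0
2 ÷ 2 = 1 remainder 0
1 ÷ 2 = 0 remainder 1
Reading remainders bottom to top: 10010110110010110110



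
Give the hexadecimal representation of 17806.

Using repeated division by 16 (digits 10–15 are A–F):
17806 ÷ 16 = 1112 remainder 14 (E)
1112 ÷ 16 = 69 remainder 8
69 ÷ 16 = 4 remainder 5
4 ÷ 16 = 0 remainder 4
Reading remainders bottom to top: 458E

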